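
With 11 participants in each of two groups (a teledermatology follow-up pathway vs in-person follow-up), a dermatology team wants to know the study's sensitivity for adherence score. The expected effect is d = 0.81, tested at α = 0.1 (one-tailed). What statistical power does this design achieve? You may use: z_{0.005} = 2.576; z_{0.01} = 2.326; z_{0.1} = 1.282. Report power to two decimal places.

power ≈ 0.73

For two equal groups, power = Φ(d·√(n/2) − z_{α}).
d·√(n/2) = 0.81 × √(11/2) = 0.81 × 2.345 = 1.900.
z_β = 1.900 − 1.282 = 0.618.
Power = Φ(0.618) = 0.732.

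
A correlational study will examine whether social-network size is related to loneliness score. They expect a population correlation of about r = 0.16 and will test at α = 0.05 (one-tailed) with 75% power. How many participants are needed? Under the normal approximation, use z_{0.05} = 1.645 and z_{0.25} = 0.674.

n = 210

Fisher's z: C = ½·ln((1+r)/(1−r)) = ½·ln(1.3810) = 0.1614.
n = ((z_{α} + z_β)/C)² + 3.
(1.645 + 0.674) / 0.1614 = 2.319 / 0.1614 = 14.368.
n = 14.368² + 3 = 206.44 + 3 = 209.4.
Round up.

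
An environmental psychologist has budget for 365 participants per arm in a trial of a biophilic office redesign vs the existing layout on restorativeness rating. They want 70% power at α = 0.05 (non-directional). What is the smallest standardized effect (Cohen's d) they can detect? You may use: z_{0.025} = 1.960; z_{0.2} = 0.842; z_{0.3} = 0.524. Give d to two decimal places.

For two independent groups of n = 365 each: d_min = (z_{α/2} + z_β)·√(2/n).
z-sum = 1.960 + 0.524 = 2.484.
d_min = 2.484 × √(2/365) = 2.484 × 0.0740 = 0.184.

d_min ≈ 0.18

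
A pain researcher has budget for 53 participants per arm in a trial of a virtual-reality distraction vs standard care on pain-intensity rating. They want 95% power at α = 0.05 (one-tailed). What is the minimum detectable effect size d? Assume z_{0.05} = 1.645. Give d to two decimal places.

For two independent groups of n = 53 each: d_min = (z_{α} + z_β)·√(2/n).
z-sum = 1.645 + 1.645 = 3.290.
d_min = 3.290 × √(2/53) = 3.290 × 0.1943 = 0.639.

d_min ≈ 0.64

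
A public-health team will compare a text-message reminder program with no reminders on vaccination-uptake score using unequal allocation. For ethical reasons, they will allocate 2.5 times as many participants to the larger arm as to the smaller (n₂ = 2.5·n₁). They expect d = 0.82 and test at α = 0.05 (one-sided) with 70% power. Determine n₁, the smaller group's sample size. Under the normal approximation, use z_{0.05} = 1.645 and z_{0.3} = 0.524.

n₁ = 10

With allocation ratio k = n₂/n₁ = 2.5, Var(x̄₁−x̄₂) = σ²(1/n₁ + 1/(k·n₁)) = σ²·(k+1)/(k·n₁).
So n₁ = (1 + 1/k)·((z_{α} + z_β)/d)² = 1.400 × (2.169/0.82)².
n₁ = 1.400 × 7.00 = 9.8.
Round up: n₁ = 10, giving n₂ = 2.5 × 10 = 25.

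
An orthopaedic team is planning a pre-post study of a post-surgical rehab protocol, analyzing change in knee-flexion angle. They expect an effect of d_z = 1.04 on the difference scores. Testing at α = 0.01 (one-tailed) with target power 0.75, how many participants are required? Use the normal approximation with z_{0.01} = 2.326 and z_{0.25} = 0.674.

For a paired (one-sample on differences) test: n = ((z_{α} + z_β) / d)².
z_{α} + z_β = 2.326 + 0.674 = 3.000.
n = (3.000 / 1.04)² = 2.885² = 8.32.
Round up.

n = 9 pairs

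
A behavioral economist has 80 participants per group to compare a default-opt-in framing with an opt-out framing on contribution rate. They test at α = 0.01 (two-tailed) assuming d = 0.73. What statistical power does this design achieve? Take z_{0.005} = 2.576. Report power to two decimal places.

For two equal groups, power = Φ(d·√(n/2) − z_{α/2}).
d·√(n/2) = 0.73 × √(80/2) = 0.73 × 6.325 = 4.617.
z_β = 4.617 − 2.576 = 2.041.
Power = Φ(2.041) = 0.979.

power ≈ 0.98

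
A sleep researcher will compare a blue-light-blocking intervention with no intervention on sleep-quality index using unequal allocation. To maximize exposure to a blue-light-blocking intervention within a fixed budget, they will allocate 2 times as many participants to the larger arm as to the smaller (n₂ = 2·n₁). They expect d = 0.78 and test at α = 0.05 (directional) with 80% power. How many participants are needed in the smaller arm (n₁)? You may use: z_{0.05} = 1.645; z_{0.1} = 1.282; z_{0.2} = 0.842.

With allocation ratio k = n₂/n₁ = 2, Var(x̄₁−x̄₂) = σ²(1/n₁ + 1/(k·n₁)) = σ²·(k+1)/(k·n₁).
So n₁ = (1 + 1/k)·((z_{α} + z_β)/d)² = 1.500 × (2.487/0.78)².
n₁ = 1.500 × 10.17 = 15.2.
Round up: n₁ = 16, giving n₂ = 2 × 16 = 32.

n₁ = 16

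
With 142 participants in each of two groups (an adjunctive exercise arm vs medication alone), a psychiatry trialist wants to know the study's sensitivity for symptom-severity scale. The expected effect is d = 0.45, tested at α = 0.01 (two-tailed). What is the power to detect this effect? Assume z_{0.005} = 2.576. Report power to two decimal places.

For two equal groups, power = Φ(d·√(n/2) − z_{α/2}).
d·√(n/2) = 0.45 × √(142/2) = 0.45 × 8.426 = 3.792.
z_β = 3.792 − 2.576 = 1.216.
Power = Φ(1.216) = 0.888.

power ≈ 0.89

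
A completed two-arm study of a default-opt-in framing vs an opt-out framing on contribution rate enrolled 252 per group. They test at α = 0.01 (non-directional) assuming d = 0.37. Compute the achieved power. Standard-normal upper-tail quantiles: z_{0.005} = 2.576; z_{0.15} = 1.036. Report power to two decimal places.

For two equal groups, power = Φ(d·√(n/2) − z_{α/2}).
d·√(n/2) = 0.37 × √(252/2) = 0.37 × 11.225 = 4.153.
z_β = 4.153 − 2.576 = 1.577.
Power = Φ(1.577) = 0.943.

power ≈ 0.94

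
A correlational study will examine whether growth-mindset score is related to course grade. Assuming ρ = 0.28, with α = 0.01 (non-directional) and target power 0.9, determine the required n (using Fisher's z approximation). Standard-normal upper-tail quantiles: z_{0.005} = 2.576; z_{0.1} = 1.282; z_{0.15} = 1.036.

Fisher's z: C = ½·ln((1+r)/(1−r)) = ½·ln(1.7778) = 0.2877.
n = ((z_{α/2} + z_β)/C)² + 3.
(2.576 + 1.282) / 0.2877 = 3.858 / 0.2877 = 13.410.
n = 13.410² + 3 = 179.82 + 3 = 182.8.
Round up.

n = 183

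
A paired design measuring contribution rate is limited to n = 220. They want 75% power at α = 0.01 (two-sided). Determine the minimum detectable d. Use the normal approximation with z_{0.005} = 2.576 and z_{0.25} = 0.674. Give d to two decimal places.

d_min ≈ 0.22

For a single sample (or paired design) of n = 220: d_min = (z_{α/2} + z_β)/√n.
z-sum = 2.576 + 0.674 = 3.250.
d_min = 3.250 / √220 = 3.250 / 14.832 = 0.219.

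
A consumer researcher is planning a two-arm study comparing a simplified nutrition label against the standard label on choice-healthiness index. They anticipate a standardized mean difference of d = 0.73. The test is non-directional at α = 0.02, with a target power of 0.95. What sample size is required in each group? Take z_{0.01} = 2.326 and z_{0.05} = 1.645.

For two independent groups with equal n: n = 2·((z_{α/2} + z_β) / d)².
z_{α/2} + z_β = 2.326 + 1.645 = 3.971.
n = 2 × (3.971 / 0.73)² = 2 × 5.440² = 2 × 29.59 = 59.2.
Round up to the next whole participant.

n = 60 per group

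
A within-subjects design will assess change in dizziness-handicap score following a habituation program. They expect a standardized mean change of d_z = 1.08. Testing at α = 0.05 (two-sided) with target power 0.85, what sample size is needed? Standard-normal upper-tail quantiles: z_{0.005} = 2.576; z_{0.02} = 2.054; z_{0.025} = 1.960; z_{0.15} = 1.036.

For a paired (one-sample on differences) test: n = ((z_{α/2} + z_β) / d)².
z_{α/2} + z_β = 1.960 + 1.036 = 2.996.
n = (2.996 / 1.08)² = 2.774² = 7.70.
Round up.

n = 8 pairs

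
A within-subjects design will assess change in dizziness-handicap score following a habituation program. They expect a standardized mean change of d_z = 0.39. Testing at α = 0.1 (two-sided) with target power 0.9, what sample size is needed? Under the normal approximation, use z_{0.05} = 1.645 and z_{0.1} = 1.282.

n = 57 pairs

For a paired (one-sample on differences) test: n = ((z_{α/2} + z_β) / d)².
z_{α/2} + z_β = 1.645 + 1.282 = 2.927.
n = (2.927 / 0.39)² = 7.505² = 56.33.
Round up.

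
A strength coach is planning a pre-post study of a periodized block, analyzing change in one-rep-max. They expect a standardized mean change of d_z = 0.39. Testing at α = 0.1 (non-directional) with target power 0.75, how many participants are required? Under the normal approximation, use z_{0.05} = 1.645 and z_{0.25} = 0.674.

For a paired (one-sample on differences) test: n = ((z_{α/2} + z_β) / d)².
z_{α/2} + z_β = 1.645 + 0.674 = 2.319.
n = (2.319 / 0.39)² = 5.946² = 35.36.
Round up.

n = 36 pairs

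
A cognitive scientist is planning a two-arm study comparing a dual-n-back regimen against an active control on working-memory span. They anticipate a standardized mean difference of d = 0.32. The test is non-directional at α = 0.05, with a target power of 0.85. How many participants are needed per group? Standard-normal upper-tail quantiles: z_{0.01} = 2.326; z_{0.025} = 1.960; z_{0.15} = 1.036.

n = 176 per group

For two independent groups with equal n: n = 2·((z_{α/2} + z_β) / d)².
z_{α/2} + z_β = 1.960 + 1.036 = 2.996.
n = 2 × (2.996 / 0.32)² = 2 × 9.362² = 2 × 87.66 = 175.3.
Round up to the next whole participant.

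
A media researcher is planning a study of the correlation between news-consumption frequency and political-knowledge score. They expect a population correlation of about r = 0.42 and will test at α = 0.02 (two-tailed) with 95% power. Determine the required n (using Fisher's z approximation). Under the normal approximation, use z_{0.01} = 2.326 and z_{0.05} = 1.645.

Fisher's z: C = ½·ln((1+r)/(1−r)) = ½·ln(2.4483) = 0.4477.
n = ((z_{α/2} + z_β)/C)² + 3.
(2.326 + 1.645) / 0.4477 = 3.971 / 0.4477 = 8.870.
n = 8.870² + 3 = 78.67 + 3 = 81.7.
Round up.

n = 82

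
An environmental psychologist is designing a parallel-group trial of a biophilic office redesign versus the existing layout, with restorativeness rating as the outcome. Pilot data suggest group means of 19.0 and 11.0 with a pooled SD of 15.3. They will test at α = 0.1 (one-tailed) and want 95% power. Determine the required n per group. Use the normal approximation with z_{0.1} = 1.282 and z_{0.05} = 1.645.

Cohen's d = |M₁ − M₂| / SD_pooled = |19.0 − 11.0| / 15.3 = 8.0 / 15.3 = 0.523.
For two independent groups with equal n: n = 2·((z_{α} + z_β) / d)².
z_{α} + z_β = 1.282 + 1.645 = 2.927.
n = 2 × (2.927 / 0.523)² = 2 × 5.597² = 2 × 31.32 = 62.6.
Round up to the next whole participant.

n = 63 per group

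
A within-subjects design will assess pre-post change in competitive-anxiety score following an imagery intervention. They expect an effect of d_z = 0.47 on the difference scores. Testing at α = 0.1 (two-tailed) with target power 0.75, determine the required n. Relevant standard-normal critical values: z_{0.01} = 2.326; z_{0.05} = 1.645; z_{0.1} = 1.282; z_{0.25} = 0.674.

n = 25 pairs

For a paired (one-sample on differences) test: n = ((z_{α/2} + z_β) / d)².
z_{α/2} + z_β = 1.645 + 0.674 = 2.319.
n = (2.319 / 0.47)² = 4.934² = 24.34.
Round up.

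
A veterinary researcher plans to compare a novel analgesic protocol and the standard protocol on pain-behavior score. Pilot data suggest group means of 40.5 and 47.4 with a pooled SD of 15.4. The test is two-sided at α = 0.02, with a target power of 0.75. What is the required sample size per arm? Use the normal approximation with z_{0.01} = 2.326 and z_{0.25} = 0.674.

Cohen's d = |M₁ − M₂| / SD_pooled = |40.5 − 47.4| / 15.4 = 6.9 / 15.4 = 0.448.
For two independent groups with equal n: n = 2·((z_{α/2} + z_β) / d)².
z_{α/2} + z_β = 2.326 + 0.674 = 3.000.
n = 2 × (3.000 / 0.448)² = 2 × 6.696² = 2 × 44.84 = 89.7.
Round up to the next whole participant.

n = 90 per group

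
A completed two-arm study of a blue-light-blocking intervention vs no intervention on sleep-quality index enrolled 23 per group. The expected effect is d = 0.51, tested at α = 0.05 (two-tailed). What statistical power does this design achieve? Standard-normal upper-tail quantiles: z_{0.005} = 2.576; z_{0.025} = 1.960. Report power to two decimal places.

power ≈ 0.41

For two equal groups, power = Φ(d·√(n/2) − z_{α/2}).
d·√(n/2) = 0.51 × √(23/2) = 0.51 × 3.391 = 1.729.
z_β = 1.729 − 1.960 = -0.231.
Power = Φ(-0.231) = 0.409.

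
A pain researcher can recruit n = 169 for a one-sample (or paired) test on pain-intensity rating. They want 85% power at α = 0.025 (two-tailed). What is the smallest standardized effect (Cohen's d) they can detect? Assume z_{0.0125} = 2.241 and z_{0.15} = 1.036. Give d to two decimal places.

For a single sample (or paired design) of n = 169: d_min = (z_{α/2} + z_β)/√n.
z-sum = 2.241 + 1.036 = 3.277.
d_min = 3.277 / √169 = 3.277 / 13.000 = 0.252.

d_min ≈ 0.25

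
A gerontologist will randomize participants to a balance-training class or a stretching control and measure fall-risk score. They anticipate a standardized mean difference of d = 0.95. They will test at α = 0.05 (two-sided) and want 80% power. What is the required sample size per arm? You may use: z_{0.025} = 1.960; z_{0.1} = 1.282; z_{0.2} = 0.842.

n = 18 per group

For two independent groups with equal n: n = 2·((z_{α/2} + z_β) / d)².
z_{α/2} + z_β = 1.960 + 0.842 = 2.802.
n = 2 × (2.802 / 0.95)² = 2 × 2.949² = 2 × 8.70 = 17.4.
Round up to the next whole participant.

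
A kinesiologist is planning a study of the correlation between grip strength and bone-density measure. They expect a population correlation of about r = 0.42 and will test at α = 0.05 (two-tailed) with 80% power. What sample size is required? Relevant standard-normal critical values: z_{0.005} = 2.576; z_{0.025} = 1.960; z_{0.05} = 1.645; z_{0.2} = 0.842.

n = 43

Fisher's z: C = ½·ln((1+r)/(1−r)) = ½·ln(2.4483) = 0.4477.
n = ((z_{α/2} + z_β)/C)² + 3.
(1.960 + 0.842) / 0.4477 = 2.802 / 0.4477 = 6.259.
n = 6.259² + 3 = 39.17 + 3 = 42.2.
Round up.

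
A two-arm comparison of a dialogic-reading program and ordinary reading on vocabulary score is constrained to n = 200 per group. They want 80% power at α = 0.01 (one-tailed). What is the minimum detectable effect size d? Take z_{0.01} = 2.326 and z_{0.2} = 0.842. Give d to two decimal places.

For two independent groups of n = 200 each: d_min = (z_{α} + z_β)·√(2/n).
z-sum = 2.326 + 0.842 = 3.168.
d_min = 3.168 × √(2/200) = 3.168 × 0.1000 = 0.317.

d_min ≈ 0.32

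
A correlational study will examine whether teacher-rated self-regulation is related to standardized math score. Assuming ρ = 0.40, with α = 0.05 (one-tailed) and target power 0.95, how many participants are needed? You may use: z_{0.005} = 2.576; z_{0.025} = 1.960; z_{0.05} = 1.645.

Fisher's z: C = ½·ln((1+r)/(1−r)) = ½·ln(2.3333) = 0.4236.
n = ((z_{α} + z_β)/C)² + 3.
(1.645 + 1.645) / 0.4236 = 3.290 / 0.4236 = 7.767.
n = 7.767² + 3 = 60.32 + 3 = 63.3.
Round up.

n = 64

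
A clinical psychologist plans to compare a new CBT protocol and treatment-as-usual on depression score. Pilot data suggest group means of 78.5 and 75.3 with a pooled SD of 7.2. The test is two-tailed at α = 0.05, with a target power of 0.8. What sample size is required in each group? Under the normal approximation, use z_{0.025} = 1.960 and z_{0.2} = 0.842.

n = 80 per group

Cohen's d = |M₁ − M₂| / SD_pooled = |78.5 − 75.3| / 7.2 = 3.2 / 7.2 = 0.444.
For two independent groups with equal n: n = 2·((z_{α/2} + z_β) / d)².
z_{α/2} + z_β = 1.960 + 0.842 = 2.802.
n = 2 × (2.802 / 0.444)² = 2 × 6.311² = 2 × 39.83 = 79.7.
Round up to the next whole participant.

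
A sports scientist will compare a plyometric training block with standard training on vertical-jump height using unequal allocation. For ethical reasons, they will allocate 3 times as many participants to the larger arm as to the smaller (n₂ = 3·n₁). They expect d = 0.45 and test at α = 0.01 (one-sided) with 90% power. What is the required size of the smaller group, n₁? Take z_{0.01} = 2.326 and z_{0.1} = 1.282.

n₁ = 86

With allocation ratio k = n₂/n₁ = 3, Var(x̄₁−x̄₂) = σ²(1/n₁ + 1/(k·n₁)) = σ²·(k+1)/(k·n₁).
So n₁ = (1 + 1/k)·((z_{α} + z_β)/d)² = 1.333 × (3.608/0.45)².
n₁ = 1.333 × 64.28 = 85.7.
Round up: n₁ = 86, giving n₂ = 3 × 86 = 258.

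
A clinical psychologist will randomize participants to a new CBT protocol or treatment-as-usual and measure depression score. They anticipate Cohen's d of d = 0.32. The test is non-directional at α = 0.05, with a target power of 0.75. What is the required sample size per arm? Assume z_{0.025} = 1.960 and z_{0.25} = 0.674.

n = 136 per group

For two independent groups with equal n: n = 2·((z_{α/2} + z_β) / d)².
z_{α/2} + z_β = 1.960 + 0.674 = 2.634.
n = 2 × (2.634 / 0.32)² = 2 × 8.231² = 2 × 67.75 = 135.5.
Round up to the next whole participant.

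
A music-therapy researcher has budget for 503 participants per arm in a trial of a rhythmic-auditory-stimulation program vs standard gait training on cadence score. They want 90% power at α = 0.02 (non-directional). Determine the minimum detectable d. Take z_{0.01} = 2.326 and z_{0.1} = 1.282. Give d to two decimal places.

For two independent groups of n = 503 each: d_min = (z_{α/2} + z_β)·√(2/n).
z-sum = 2.326 + 1.282 = 3.608.
d_min = 3.608 × √(2/503) = 3.608 × 0.0631 = 0.228.

d_min ≈ 0.23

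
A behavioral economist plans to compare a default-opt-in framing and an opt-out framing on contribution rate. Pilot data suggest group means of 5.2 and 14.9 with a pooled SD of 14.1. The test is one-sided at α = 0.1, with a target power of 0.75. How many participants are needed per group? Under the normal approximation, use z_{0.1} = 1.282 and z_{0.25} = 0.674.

n = 17 per group

Cohen's d = |M₁ − M₂| / SD_pooled = |5.2 − 14.9| / 14.1 = 9.7 / 14.1 = 0.688.
For two independent groups with equal n: n = 2·((z_{α} + z_β) / d)².
z_{α} + z_β = 1.282 + 0.674 = 1.956.
n = 2 × (1.956 / 0.688)² = 2 × 2.843² = 2 × 8.08 = 16.2.
Round up to the next whole participant.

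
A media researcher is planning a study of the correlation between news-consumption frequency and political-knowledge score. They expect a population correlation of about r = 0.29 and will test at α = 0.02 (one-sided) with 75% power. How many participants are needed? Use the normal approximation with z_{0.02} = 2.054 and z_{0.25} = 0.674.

Fisher's z: C = ½·ln((1+r)/(1−r)) = ½·ln(1.8169) = 0.2986.
n = ((z_{α} + z_β)/C)² + 3.
(2.054 + 0.674) / 0.2986 = 2.728 / 0.2986 = 9.136.
n = 9.136² + 3 = 83.47 + 3 = 86.5.
Round up.

n = 87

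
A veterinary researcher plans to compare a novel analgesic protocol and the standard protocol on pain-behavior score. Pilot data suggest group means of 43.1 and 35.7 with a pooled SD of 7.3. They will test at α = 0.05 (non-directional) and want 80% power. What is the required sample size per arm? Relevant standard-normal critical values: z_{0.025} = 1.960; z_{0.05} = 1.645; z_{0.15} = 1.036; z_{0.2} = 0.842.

Cohen's d = |M₁ − M₂| / SD_pooled = |43.1 − 35.7| / 7.3 = 7.4 / 7.3 = 1.014.
For two independent groups with equal n: n = 2·((z_{α/2} + z_β) / d)².
z_{α/2} + z_β = 1.960 + 0.842 = 2.802.
n = 2 × (2.802 / 1.014)² = 2 × 2.763² = 2 × 7.64 = 15.3.
Round up to the next whole participant.

n = 16 per group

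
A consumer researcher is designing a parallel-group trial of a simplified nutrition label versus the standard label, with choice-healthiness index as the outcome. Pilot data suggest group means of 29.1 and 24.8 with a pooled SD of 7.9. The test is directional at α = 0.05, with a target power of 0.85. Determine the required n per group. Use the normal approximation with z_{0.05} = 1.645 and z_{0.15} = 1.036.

n = 49 per group

Cohen's d = |M₁ − M₂| / SD_pooled = |29.1 − 24.8| / 7.9 = 4.3 / 7.9 = 0.544.
For two independent groups with equal n: n = 2·((z_{α} + z_β) / d)².
z_{α} + z_β = 1.645 + 1.036 = 2.681.
n = 2 × (2.681 / 0.544)² = 2 × 4.928² = 2 × 24.29 = 48.6.
Round up to the next whole participant.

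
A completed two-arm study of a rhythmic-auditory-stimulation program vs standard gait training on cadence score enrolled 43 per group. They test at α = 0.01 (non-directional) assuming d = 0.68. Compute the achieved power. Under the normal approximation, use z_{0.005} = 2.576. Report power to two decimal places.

For two equal groups, power = Φ(d·√(n/2) − z_{α/2}).
d·√(n/2) = 0.68 × √(43/2) = 0.68 × 4.637 = 3.153.
z_β = 3.153 − 2.576 = 0.577.
Power = Φ(0.577) = 0.718.

power ≈ 0.72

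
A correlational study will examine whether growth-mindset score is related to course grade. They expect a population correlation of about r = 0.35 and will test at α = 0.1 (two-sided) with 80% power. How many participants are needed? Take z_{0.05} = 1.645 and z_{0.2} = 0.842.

Fisher's z: C = ½·ln((1+r)/(1−r)) = ½·ln(2.0769) = 0.3654.
n = ((z_{α/2} + z_β)/C)² + 3.
(1.645 + 0.842) / 0.3654 = 2.487 / 0.3654 = 6.806.
n = 6.806² + 3 = 46.32 + 3 = 49.3.
Round up.

n = 50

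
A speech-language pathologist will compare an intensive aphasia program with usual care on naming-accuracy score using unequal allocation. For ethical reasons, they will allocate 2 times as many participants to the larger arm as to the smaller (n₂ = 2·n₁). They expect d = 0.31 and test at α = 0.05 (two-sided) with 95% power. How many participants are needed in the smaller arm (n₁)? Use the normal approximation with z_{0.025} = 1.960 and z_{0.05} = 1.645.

n₁ = 203

With allocation ratio k = n₂/n₁ = 2, Var(x̄₁−x̄₂) = σ²(1/n₁ + 1/(k·n₁)) = σ²·(k+1)/(k·n₁).
So n₁ = (1 + 1/k)·((z_{α/2} + z_β)/d)² = 1.500 × (3.605/0.31)².
n₁ = 1.500 × 135.23 = 202.9.
Round up: n₁ = 203, giving n₂ = 2 × 203 = 406.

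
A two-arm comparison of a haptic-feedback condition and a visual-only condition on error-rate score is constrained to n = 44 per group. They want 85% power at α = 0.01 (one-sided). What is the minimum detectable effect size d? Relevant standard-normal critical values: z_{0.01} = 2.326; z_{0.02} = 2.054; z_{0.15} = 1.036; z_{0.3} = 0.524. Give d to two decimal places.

For two independent groups of n = 44 each: d_min = (z_{α} + z_β)·√(2/n).
z-sum = 2.326 + 1.036 = 3.362.
d_min = 3.362 × √(2/44) = 3.362 × 0.2132 = 0.717.

d_min ≈ 0.72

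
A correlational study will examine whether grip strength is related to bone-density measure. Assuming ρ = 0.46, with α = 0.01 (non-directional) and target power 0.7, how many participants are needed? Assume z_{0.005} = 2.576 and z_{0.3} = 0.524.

n = 42

Fisher's z: C = ½·ln((1+r)/(1−r)) = ½·ln(2.7037) = 0.4973.
n = ((z_{α/2} + z_β)/C)² + 3.
(2.576 + 0.524) / 0.4973 = 3.100 / 0.4973 = 6.234.
n = 6.234² + 3 = 38.86 + 3 = 41.9.
Round up.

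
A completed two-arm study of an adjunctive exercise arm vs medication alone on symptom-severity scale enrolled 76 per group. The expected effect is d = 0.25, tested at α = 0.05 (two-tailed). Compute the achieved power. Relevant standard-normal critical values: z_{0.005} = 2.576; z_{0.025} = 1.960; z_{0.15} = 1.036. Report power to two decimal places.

power ≈ 0.34

For two equal groups, power = Φ(d·√(n/2) − z_{α/2}).
d·√(n/2) = 0.25 × √(76/2) = 0.25 × 6.164 = 1.541.
z_β = 1.541 − 1.960 = -0.419.
Power = Φ(-0.419) = 0.338.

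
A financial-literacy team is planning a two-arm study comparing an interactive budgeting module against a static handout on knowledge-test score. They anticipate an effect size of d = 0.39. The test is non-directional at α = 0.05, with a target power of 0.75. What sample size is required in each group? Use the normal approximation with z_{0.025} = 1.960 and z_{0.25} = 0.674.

For two independent groups with equal n: n = 2·((z_{α/2} + z_β) / d)².
z_{α/2} + z_β = 1.960 + 0.674 = 2.634.
n = 2 × (2.634 / 0.39)² = 2 × 6.754² = 2 × 45.61 = 91.2.
Round up to the next whole participant.

n = 92 per group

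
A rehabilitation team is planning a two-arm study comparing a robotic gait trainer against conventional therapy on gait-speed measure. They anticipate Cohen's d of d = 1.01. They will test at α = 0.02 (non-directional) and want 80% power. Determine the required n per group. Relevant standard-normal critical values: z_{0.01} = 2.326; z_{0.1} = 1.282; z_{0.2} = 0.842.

For two independent groups with equal n: n = 2·((z_{α/2} + z_β) / d)².
z_{α/2} + z_β = 2.326 + 0.842 = 3.168.
n = 2 × (3.168 / 1.01)² = 2 × 3.137² = 2 × 9.84 = 19.7.
Round up to the next whole participant.

n = 20 per group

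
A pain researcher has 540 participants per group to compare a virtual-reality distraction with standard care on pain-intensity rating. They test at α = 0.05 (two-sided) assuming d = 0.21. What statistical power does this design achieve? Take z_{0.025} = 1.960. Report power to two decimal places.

power ≈ 0.93

For two equal groups, power = Φ(d·√(n/2) − z_{α/2}).
d·√(n/2) = 0.21 × √(540/2) = 0.21 × 16.432 = 3.451.
z_β = 3.451 − 1.960 = 1.491.
Power = Φ(1.491) = 0.932.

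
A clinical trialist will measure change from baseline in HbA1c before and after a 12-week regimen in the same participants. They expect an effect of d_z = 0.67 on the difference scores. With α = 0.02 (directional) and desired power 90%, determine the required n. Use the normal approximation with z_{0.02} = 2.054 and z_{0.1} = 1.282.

n = 25 pairs

For a paired (one-sample on differences) test: n = ((z_{α} + z_β) / d)².
z_{α} + z_β = 2.054 + 1.282 = 3.336.
n = (3.336 / 0.67)² = 4.979² = 24.79.
Round up.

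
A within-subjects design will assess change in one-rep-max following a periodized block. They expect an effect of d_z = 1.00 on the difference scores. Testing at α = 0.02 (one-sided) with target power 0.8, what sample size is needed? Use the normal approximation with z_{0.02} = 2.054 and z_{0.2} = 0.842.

For a paired (one-sample on differences) test: n = ((z_{α} + z_β) / d)².
z_{α} + z_β = 2.054 + 0.842 = 2.896.
n = (2.896 / 1.00)² = 2.896² = 8.39.
Round up.

n = 9 pairs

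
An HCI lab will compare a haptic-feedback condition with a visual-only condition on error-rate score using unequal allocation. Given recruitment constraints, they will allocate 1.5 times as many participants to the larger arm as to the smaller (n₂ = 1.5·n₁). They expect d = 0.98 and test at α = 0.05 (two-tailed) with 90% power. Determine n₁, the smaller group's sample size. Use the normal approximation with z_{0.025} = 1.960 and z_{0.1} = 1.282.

With allocation ratio k = n₂/n₁ = 1.5, Var(x̄₁−x̄₂) = σ²(1/n₁ + 1/(k·n₁)) = σ²·(k+1)/(k·n₁).
So n₁ = (1 + 1/k)·((z_{α/2} + z_β)/d)² = 1.667 × (3.242/0.98)².
n₁ = 1.667 × 10.94 = 18.2.
Round up: n₁ = 19, giving n₂ = ⌈1.5 × 19⌉ = ⌈28.5⌉ = 29.

n₁ = 19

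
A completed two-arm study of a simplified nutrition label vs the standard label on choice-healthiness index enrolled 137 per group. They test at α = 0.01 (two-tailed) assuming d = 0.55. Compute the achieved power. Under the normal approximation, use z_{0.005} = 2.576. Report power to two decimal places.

power ≈ 0.98

For two equal groups, power = Φ(d·√(n/2) − z_{α/2}).
d·√(n/2) = 0.55 × √(137/2) = 0.55 × 8.276 = 4.552.
z_β = 4.552 − 2.576 = 1.976.
Power = Φ(1.976) = 0.976.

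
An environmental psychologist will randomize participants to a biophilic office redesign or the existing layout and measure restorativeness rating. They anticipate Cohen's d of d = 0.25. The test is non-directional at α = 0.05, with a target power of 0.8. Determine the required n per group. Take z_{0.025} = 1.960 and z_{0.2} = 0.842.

For two independent groups with equal n: n = 2·((z_{α/2} + z_β) / d)².
z_{α/2} + z_β = 1.960 + 0.842 = 2.802.
n = 2 × (2.802 / 0.25)² = 2 × 11.208² = 2 × 125.62 = 251.2.
Round up to the next whole participant.

n = 252 per group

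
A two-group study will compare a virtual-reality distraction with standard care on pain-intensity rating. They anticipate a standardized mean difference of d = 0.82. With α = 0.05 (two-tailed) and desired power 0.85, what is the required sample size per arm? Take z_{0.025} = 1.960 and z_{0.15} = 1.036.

For two independent groups with equal n: n = 2·((z_{α/2} + z_β) / d)².
z_{α/2} + z_β = 1.960 + 1.036 = 2.996.
n = 2 × (2.996 / 0.82)² = 2 × 3.654² = 2 × 13.35 = 26.7.
Round up to the next whole participant.

n = 27 per group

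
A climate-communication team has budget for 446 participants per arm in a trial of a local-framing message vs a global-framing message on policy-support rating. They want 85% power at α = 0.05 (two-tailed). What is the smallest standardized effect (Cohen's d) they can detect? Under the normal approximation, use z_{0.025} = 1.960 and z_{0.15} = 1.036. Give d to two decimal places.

d_min ≈ 0.20

For two independent groups of n = 446 each: d_min = (z_{α/2} + z_β)·√(2/n).
z-sum = 1.960 + 1.036 = 2.996.
d_min = 2.996 × √(2/446) = 2.996 × 0.0670 = 0.201.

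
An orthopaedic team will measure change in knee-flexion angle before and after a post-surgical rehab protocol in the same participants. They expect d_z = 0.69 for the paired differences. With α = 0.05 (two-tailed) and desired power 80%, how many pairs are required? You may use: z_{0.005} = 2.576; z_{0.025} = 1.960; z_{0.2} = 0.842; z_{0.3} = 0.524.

For a paired (one-sample on differences) test: n = ((z_{α/2} + z_β) / d)².
z_{α/2} + z_β = 1.960 + 0.842 = 2.802.
n = (2.802 / 0.69)² = 4.061² = 16.49.
Round up.

n = 17 pairs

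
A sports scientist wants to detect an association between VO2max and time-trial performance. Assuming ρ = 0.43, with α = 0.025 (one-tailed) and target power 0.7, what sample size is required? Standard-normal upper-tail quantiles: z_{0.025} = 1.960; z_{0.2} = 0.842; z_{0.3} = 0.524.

n = 33

Fisher's z: C = ½·ln((1+r)/(1−r)) = ½·ln(2.5088) = 0.4599.
n = ((z_{α} + z_β)/C)² + 3.
(1.960 + 0.524) / 0.4599 = 2.484 / 0.4599 = 5.401.
n = 5.401² + 3 = 29.17 + 3 = 32.2.
Round up.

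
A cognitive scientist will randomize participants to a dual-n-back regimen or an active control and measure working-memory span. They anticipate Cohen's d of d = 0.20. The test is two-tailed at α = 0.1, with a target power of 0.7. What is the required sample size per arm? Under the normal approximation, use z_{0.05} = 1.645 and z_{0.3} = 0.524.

n = 236 per group

For two independent groups with equal n: n = 2·((z_{α/2} + z_β) / d)².
z_{α/2} + z_β = 1.645 + 0.524 = 2.169.
n = 2 × (2.169 / 0.20)² = 2 × 10.845² = 2 × 117.61 = 235.2.
Round up to the next whole participant.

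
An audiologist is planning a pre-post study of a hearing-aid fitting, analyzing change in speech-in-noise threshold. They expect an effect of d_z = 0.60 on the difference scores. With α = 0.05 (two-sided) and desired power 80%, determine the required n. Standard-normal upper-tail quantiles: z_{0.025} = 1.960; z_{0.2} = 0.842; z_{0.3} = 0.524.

n = 22 pairs

For a paired (one-sample on differences) test: n = ((z_{α/2} + z_β) / d)².
z_{α/2} + z_β = 1.960 + 0.842 = 2.802.
n = (2.802 / 0.60)² = 4.670² = 21.81.
Round up.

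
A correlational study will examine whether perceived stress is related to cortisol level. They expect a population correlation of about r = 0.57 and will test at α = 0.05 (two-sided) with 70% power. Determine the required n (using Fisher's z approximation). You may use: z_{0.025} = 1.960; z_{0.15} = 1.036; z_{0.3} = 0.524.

Fisher's z: C = ½·ln((1+r)/(1−r)) = ½·ln(3.6512) = 0.6475.
n = ((z_{α/2} + z_β)/C)² + 3.
(1.960 + 0.524) / 0.6475 = 2.484 / 0.6475 = 3.836.
n = 3.836² + 3 = 14.72 + 3 = 17.7.
Round up.

n = 18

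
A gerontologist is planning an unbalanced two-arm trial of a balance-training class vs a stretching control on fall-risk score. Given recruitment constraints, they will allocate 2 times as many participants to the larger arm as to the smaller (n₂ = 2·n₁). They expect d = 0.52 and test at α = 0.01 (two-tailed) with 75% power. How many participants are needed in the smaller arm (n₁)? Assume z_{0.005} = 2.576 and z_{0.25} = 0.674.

With allocation ratio k = n₂/n₁ = 2, Var(x̄₁−x̄₂) = σ²(1/n₁ + 1/(k·n₁)) = σ²·(k+1)/(k·n₁).
So n₁ = (1 + 1/k)·((z_{α/2} + z_β)/d)² = 1.500 × (3.250/0.52)².
n₁ = 1.500 × 39.06 = 58.6.
Round up: n₁ = 59, giving n₂ = 2 × 59 = 118.

n₁ = 59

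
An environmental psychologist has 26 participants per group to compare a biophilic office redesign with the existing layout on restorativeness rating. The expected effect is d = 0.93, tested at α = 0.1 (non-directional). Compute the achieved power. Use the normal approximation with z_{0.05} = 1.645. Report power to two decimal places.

For two equal groups, power = Φ(d·√(n/2) − z_{α/2}).
d·√(n/2) = 0.93 × √(26/2) = 0.93 × 3.606 = 3.353.
z_β = 3.353 − 1.645 = 1.708.
Power = Φ(1.708) = 0.956.

power ≈ 0.96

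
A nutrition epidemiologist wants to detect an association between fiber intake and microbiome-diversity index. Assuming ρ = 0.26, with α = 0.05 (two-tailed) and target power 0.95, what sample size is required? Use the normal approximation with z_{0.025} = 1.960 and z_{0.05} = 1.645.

n = 187

Fisher's z: C = ½·ln((1+r)/(1−r)) = ½·ln(1.7027) = 0.2661.
n = ((z_{α/2} + z_β)/C)² + 3.
(1.960 + 1.645) / 0.2661 = 3.605 / 0.2661 = 13.548.
n = 13.548² + 3 = 183.54 + 3 = 186.5.
Round up.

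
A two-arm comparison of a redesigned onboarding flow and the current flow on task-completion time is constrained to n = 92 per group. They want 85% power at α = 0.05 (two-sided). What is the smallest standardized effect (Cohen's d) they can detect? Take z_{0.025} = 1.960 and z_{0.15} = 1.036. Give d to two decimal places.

d_min ≈ 0.44

For two independent groups of n = 92 each: d_min = (z_{α/2} + z_β)·√(2/n).
z-sum = 1.960 + 1.036 = 2.996.
d_min = 2.996 × √(2/92) = 2.996 × 0.1474 = 0.442.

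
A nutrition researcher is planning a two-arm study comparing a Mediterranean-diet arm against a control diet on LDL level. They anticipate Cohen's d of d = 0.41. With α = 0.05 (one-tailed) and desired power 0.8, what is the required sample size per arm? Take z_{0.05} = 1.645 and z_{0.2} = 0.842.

n = 74 per group

For two independent groups with equal n: n = 2·((z_{α} + z_β) / d)².
z_{α} + z_β = 1.645 + 0.842 = 2.487.
n = 2 × (2.487 / 0.41)² = 2 × 6.066² = 2 × 36.79 = 73.6.
Round up to the next whole participant.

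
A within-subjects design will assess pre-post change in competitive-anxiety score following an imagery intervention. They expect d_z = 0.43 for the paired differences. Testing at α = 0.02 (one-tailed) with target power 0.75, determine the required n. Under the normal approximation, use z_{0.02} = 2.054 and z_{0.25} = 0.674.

n = 41 pairs

For a paired (one-sample on differences) test: n = ((z_{α} + z_β) / d)².
z_{α} + z_β = 2.054 + 0.674 = 2.728.
n = (2.728 / 0.43)² = 6.344² = 40.25.
Round up.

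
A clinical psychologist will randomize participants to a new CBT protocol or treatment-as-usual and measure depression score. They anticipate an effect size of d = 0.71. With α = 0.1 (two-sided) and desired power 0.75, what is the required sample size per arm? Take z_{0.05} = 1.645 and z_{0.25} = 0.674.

For two independent groups with equal n: n = 2·((z_{α/2} + z_β) / d)².
z_{α/2} + z_β = 1.645 + 0.674 = 2.319.
n = 2 × (2.319 / 0.71)² = 2 × 3.266² = 2 × 10.67 = 21.3.
Round up to the next whole participant.

n = 22 per group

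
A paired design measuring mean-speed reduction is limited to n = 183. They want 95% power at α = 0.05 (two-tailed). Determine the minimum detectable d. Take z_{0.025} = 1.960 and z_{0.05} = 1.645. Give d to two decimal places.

d_min ≈ 0.27

For a single sample (or paired design) of n = 183: d_min = (z_{α/2} + z_β)/√n.
z-sum = 1.960 + 1.645 = 3.605.
d_min = 3.605 / √183 = 3.605 / 13.528 = 0.266.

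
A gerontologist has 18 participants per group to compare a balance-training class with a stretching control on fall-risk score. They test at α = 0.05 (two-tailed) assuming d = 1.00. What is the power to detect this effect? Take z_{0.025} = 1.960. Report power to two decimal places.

power ≈ 0.85

For two equal groups, power = Φ(d·√(n/2) − z_{α/2}).
d·√(n/2) = 1.00 × √(18/2) = 1.00 × 3.000 = 3.000.
z_β = 3.000 − 1.960 = 1.040.
Power = Φ(1.040) = 0.851.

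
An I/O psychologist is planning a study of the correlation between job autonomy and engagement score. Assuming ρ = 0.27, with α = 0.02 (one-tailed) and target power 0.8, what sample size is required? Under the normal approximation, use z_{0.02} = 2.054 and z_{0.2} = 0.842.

n = 113

Fisher's z: C = ½·ln((1+r)/(1−r)) = ½·ln(1.7397) = 0.2769.
n = ((z_{α} + z_β)/C)² + 3.
(2.054 + 0.842) / 0.2769 = 2.896 / 0.2769 = 10.459.
n = 10.459² + 3 = 109.38 + 3 = 112.4.
Round up.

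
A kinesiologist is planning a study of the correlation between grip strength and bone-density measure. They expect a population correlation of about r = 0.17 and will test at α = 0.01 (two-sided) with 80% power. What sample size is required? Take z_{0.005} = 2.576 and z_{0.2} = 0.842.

n = 400

Fisher's z: C = ½·ln((1+r)/(1−r)) = ½·ln(1.4096) = 0.1717.
n = ((z_{α/2} + z_β)/C)² + 3.
(2.576 + 0.842) / 0.1717 = 3.418 / 0.1717 = 19.907.
n = 19.907² + 3 = 396.28 + 3 = 399.3.
Round up.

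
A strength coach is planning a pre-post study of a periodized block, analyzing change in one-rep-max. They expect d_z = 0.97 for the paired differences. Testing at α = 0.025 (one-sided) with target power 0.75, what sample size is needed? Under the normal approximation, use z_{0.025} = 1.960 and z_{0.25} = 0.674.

For a paired (one-sample on differences) test: n = ((z_{α} + z_β) / d)².
z_{α} + z_β = 1.960 + 0.674 = 2.634.
n = (2.634 / 0.97)² = 2.715² = 7.37.
Round up.

n = 8 pairs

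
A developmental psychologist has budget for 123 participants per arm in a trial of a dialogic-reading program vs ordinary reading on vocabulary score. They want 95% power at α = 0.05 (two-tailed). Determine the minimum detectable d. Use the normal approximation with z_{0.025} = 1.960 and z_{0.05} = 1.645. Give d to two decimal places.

For two independent groups of n = 123 each: d_min = (z_{α/2} + z_β)·√(2/n).
z-sum = 1.960 + 1.645 = 3.605.
d_min = 3.605 × √(2/123) = 3.605 × 0.1275 = 0.460.

d_min ≈ 0.46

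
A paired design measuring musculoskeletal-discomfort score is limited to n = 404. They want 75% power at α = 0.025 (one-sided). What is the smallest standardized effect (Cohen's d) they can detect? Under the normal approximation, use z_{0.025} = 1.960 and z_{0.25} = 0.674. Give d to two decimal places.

d_min ≈ 0.13

For a single sample (or paired design) of n = 404: d_min = (z_{α} + z_β)/√n.
z-sum = 1.960 + 0.674 = 2.634.
d_min = 2.634 / √404 = 2.634 / 20.100 = 0.131.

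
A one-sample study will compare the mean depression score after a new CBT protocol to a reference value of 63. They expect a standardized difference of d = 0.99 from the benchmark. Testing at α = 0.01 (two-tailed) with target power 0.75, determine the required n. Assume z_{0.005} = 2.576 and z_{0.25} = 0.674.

n = 11

For a one-sample test: n = ((z_{α/2} + z_β) / d)².
z_{α/2} + z_β = 2.576 + 0.674 = 3.250.
n = (3.250 / 0.99)² = 3.283² = 10.78.
Round up.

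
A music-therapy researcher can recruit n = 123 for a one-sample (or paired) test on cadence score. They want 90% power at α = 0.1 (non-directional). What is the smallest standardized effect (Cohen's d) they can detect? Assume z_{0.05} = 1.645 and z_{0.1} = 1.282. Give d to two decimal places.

For a single sample (or paired design) of n = 123: d_min = (z_{α/2} + z_β)/√n.
z-sum = 1.645 + 1.282 = 2.927.
d_min = 2.927 / √123 = 2.927 / 11.091 = 0.264.

d_min ≈ 0.26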